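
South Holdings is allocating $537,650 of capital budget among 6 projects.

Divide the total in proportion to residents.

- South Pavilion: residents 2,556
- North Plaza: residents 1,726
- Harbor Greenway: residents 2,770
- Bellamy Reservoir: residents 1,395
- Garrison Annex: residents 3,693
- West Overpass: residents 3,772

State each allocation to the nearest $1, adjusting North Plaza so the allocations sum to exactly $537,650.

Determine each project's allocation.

South Pavilion: $86,365; North Plaza: $58,319; Harbor Greenway: $93,595; Bellamy Reservoir: $47,136; Garrison Annex: $124,783; West Overpass: $127,452

Total residents = 15,912.
Proportional shares: South Pavilion 2,556/15,912 × $537,650 = 86,364.59; North Plaza 1,726/15,912 × $537,650 = 58,319.75; Harbor Greenway 2,770/15,912 × $537,650 = 93,595.43; Bellamy Reservoir 1,395/15,912 × $537,650 = 47,135.61; Garrison Annex 3,693/15,912 × $537,650 = 124,782.65; West Overpass 3,772/15,912 × $537,650 = 127,451.97.
At nearest $1: South Pavilion $86,365; North Plaza $58,320; Harbor Greenway $93,595; Bellamy Reservoir $47,136; Garrison Annex $124,783; West Overpass $127,452. Sum = $537,651.
Difference $537,650 − $537,651 = −$1 applied to North Plaza: North Plaza becomes $58,319.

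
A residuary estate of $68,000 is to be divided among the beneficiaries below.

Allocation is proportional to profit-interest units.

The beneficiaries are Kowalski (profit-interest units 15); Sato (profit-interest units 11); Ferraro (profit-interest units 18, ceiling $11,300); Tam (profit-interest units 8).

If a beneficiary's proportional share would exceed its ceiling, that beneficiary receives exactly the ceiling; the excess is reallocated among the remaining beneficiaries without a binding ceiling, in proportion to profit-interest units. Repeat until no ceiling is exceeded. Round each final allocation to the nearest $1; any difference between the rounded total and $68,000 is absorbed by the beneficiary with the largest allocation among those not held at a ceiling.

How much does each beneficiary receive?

Total profit-interest units = 52.
Unconstrained shares: Kowalski 19,615.38; Sato 14,384.62; Ferraro 23,538.46; Tam 10,461.54.
Cap binds for Ferraro ($11,300); remaining pool $56,700 reallocated over remaining profit-interest units 34.
Remaining shares: Kowalski 25,014.71 → $25,015; Sato 18,344.12 → $18,344; Tam 13,341.18 → $13,341.

Kowalski: $25,015; Sato: $18,344; Ferraro: $11,300; Tam: $13,341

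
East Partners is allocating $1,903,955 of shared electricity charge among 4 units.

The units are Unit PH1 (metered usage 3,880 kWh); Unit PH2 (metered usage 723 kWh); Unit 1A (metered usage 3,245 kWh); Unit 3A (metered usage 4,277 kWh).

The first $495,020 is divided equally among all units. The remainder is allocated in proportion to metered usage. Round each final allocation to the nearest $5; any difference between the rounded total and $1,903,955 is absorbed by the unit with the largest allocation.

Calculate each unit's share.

Unit PH1: $574,615 | Unit PH2: $207,770 | Unit 1A: $500,825 | Unit 3A: $620,745

$495,020 shared equally gives $123,755 per unit.
Remainder $1,408,935 by metered usage (total 12,125): Unit PH1 450,859.20 → $450,860; Unit PH2 84,013.20 → $84,015; Unit 1A 377,071.68 → $377,070; Unit 3A 496,990.93 → $496,990.
Totals: Unit PH1 $123,755 + $450,860 = $574,615; Unit PH2 $123,755 + $84,015 = $207,770; Unit 1A $123,755 + $377,070 = $500,825; Unit 3A $123,755 + $496,990 = $620,745.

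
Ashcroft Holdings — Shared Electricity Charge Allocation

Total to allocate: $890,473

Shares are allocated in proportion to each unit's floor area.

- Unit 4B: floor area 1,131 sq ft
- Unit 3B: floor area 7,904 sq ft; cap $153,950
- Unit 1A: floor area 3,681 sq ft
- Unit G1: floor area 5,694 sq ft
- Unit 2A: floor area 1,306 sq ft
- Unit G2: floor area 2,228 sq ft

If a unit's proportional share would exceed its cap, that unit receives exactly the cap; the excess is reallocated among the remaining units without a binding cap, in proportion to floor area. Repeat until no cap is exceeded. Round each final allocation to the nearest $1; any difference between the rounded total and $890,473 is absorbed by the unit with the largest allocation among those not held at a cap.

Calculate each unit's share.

Unit 4B: $59,331 · Unit 3B: $153,950 · Unit 1A: $193,101 · Unit G1: $298,702 · Unit 2A: $68,511 · Unit G2: $116,878

Sum of floor area: 21,944.
Pro-rata shares before constraints: Unit 4B 45,895.23; Unit 3B 320,739.09; Unit 1A 149,372.54; Unit G1 231,058.75; Unit 2A 52,996.62; Unit G2 90,410.77.
Cap binds for Unit 3B ($153,950); remaining pool $736,523 reallocated over remaining floor area 14,040.
Remaining shares: Unit 4B 59,331.02 → $59,331; Unit 1A 193,101.22 → $193,101; Unit G1 298,700.99 → $298,701; Unit 2A 68,511.33 → $68,511; Unit G2 116,878.44 → $116,878.
Rounding difference +$1 applied to Unit G1 → $298,702.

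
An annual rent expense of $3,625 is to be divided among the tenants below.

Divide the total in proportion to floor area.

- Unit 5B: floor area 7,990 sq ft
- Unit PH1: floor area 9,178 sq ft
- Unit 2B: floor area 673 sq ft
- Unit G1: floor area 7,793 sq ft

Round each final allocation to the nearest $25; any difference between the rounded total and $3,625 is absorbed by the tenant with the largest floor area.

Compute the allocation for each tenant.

Sum of floor area: 7,990 + 9,178 + 673 + 7,793 = 25,634.
Raw shares: Unit 5B 1,129.90; Unit PH1 1,297.90; Unit 2B 95.17; Unit G1 1,102.04.
Rounded to nearest $25: Unit 5B $1,125; Unit PH1 $1,300; Unit 2B $100; Unit G1 $1,100. Sum = $3,625.
Rounded total matches; no reconciliation needed.

Unit 5B: $1,125; Unit PH1: $1,300; Unit 2B: $100; Unit G1: $1,100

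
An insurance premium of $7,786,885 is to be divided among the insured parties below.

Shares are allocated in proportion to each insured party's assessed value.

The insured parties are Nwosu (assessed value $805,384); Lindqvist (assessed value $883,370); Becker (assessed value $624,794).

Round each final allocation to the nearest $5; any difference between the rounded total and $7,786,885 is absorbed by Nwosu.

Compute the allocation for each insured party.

Nwosu: $2,710,745 · Lindqvist: $2,973,225 · Becker: $2,102,915

Total assessed value = 2,313,548.
Raw shares: Nwosu 805,384/2,313,548 × $7,786,885 = 2,710,742.37; Lindqvist 883,370/2,313,548 × $7,786,885 = 2,973,225.80; Becker 624,794/2,313,548 × $7,786,885 = 2,102,916.83.
Rounded to nearest $5: Nwosu $2,710,740; Lindqvist $2,973,225; Becker $2,102,915. Sum = $7,786,880.
Difference $7,786,885 − $7,786,880 = +$5 applied to Nwosu: Nwosu becomes $2,710,745.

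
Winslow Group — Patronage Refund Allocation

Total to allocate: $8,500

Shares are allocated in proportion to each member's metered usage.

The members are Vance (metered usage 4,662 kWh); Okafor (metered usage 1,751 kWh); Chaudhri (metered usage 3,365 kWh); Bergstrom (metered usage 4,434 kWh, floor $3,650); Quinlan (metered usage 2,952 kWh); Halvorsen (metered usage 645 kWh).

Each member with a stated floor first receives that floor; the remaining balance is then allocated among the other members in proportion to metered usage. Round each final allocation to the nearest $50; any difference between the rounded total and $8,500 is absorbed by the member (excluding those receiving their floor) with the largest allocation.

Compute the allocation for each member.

Guaranteed amounts: Bergstrom $3,650. Remaining pool $4,850.
Remaining pool split over remaining metered usage 13,375: Vance 1,690.52 → $1,700; Okafor 634.94 → $650; Chaudhri 1,220.21 → $1,200; Quinlan 1,070.44 → $1,050; Halvorsen 233.89 → $250.

Vance: $1,700 | Okafor: $650 | Chaudhri: $1,200 | Bergstrom: $3,650 | Quinlan: $1,050 | Halvorsen: $250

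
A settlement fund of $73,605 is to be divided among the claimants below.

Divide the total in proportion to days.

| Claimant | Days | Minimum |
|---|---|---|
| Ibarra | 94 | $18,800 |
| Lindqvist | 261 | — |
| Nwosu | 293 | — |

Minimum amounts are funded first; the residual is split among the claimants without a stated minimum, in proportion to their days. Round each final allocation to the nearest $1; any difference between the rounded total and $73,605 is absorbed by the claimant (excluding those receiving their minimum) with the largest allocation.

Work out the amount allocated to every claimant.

Guaranteed amounts: Ibarra $18,800. Balance $54,805.
Balance split over remaining days 554: Lindqvist 25,819.68 → $25,820; Nwosu 28,985.32 → $28,985.

Ibarra: $18,800; Lindqvist: $25,820; Nwosu: $28,985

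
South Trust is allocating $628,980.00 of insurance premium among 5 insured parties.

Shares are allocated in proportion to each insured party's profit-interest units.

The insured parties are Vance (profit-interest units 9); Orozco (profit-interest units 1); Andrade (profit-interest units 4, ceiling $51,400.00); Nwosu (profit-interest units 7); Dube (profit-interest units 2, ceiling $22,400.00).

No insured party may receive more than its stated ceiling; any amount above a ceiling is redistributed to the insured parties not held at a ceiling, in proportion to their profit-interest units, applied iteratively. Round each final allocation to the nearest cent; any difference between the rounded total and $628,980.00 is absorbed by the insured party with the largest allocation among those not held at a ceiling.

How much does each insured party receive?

Vance: $293,918.82 · Orozco: $32,657.65 · Andrade: $51,400.00 · Nwosu: $228,603.53 · Dube: $22,400.00

Profit-interest units total: 23.
Unconstrained shares: Vance 246,122.6087; Orozco 27,346.9565; Andrade 109,387.8261; Nwosu 191,428.6957; Dube 54,693.9130.
Capped: Andrade ($51,400.00), Dube ($22,400.00); balance $555,180.00 reallocated over remaining profit-interest units 17.
Redistributed shares: Vance 293,918.8235 → $293,918.82; Orozco 32,657.6471 → $32,657.65; Nwosu 228,603.5294 → $228,603.53.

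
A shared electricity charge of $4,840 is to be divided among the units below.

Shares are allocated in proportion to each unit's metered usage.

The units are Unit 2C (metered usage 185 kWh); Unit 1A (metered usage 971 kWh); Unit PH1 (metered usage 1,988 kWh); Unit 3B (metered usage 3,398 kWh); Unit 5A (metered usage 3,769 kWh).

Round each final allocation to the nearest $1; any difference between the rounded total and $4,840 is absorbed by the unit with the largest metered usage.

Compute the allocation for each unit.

Unit 2C: $87 | Unit 1A: $456 | Unit PH1: $933 | Unit 3B: $1,595 | Unit 5A: $1,769

Metered usage total: 185 + 971 + 1,988 + 3,398 + 3,769 = 10,311.
Pro-rata amounts: Unit 2C 86.84; Unit 1A 455.79; Unit PH1 933.17; Unit 3B 1,595.03; Unit 5A 1,769.17.
At nearest $1: Unit 2C $87; Unit 1A $456; Unit PH1 $933; Unit 3B $1,595; Unit 5A $1,769. Sum = $4,840.
No rounding difference to absorb.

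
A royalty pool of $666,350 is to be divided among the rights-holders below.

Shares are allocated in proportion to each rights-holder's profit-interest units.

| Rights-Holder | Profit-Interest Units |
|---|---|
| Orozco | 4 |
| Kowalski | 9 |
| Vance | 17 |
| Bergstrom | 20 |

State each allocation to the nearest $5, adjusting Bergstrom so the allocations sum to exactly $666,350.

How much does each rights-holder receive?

Profit-interest units total: 50.
Raw shares: Orozco 4/50 × $666,350 = 53,308.00; Kowalski 9/50 × $666,350 = 119,943.00; Vance 17/50 × $666,350 = 226,559.00; Bergstrom 20/50 × $666,350 = 266,540.00.
Rounded to nearest $5: Orozco $53,310; Kowalski $119,945; Vance $226,560; Bergstrom $266,540. Sum = $666,355.
Difference $666,350 − $666,355 = −$5 applied to Bergstrom: Bergstrom becomes $266,535.

Orozco: $53,310 · Kowalski: $119,945 · Vance: $226,560 · Bergstrom: $266,535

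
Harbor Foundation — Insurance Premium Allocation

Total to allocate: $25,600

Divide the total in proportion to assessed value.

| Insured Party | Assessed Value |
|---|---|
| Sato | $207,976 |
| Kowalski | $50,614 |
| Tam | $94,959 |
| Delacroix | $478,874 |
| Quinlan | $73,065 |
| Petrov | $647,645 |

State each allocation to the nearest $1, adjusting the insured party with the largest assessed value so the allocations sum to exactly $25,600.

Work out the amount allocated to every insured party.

Total assessed value = 207,976 + 50,614 + 94,959 + 478,874 + 73,065 + 647,645 = 1,553,133.
Raw shares: Sato 3,428.03; Kowalski 834.26; Tam 1,565.19; Delacroix 7,893.19; Quinlan 1,204.32; Petrov 10,675.01.
After rounding ($1): Sato $3,428; Kowalski $834; Tam $1,565; Delacroix $7,893; Quinlan $1,204; Petrov $10,675. Sum = $25,599.
Difference $25,600 − $25,599 = +$1 applied to largest assessed value (Petrov): Petrov becomes $10,676.

Sato: $3,428 | Kowalski: $834 | Tam: $1,565 | Delacroix: $7,893 | Quinlan: $1,204 | Petrov: $10,676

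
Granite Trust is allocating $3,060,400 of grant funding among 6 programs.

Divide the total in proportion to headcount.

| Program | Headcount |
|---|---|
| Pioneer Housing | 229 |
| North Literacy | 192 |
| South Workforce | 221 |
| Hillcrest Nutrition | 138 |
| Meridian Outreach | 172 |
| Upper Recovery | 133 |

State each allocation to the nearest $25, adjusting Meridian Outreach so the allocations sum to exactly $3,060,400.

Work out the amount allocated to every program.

Headcount total: 1,085.
Pro-rata amounts: Pioneer Housing 229/1,085 × $3,060,400 = 645,927.74; North Literacy 192/1,085 × $3,060,400 = 541,563.87; South Workforce 221/1,085 × $3,060,400 = 623,362.58; Hillcrest Nutrition 138/1,085 × $3,060,400 = 389,249.03; Meridian Outreach 172/1,085 × $3,060,400 = 485,150.97; Upper Recovery 133/1,085 × $3,060,400 = 375,145.81.
Rounded to nearest $25: Pioneer Housing $645,925; North Literacy $541,575; South Workforce $623,375; Hillcrest Nutrition $389,250; Meridian Outreach $485,150; Upper Recovery $375,150. Sum = $3,060,425.
Difference $3,060,400 − $3,060,425 = −$25 applied to Meridian Outreach: Meridian Outreach becomes $485,125.

Pioneer Housing: $645,925 | North Literacy: $541,575 | South Workforce: $623,375 | Hillcrest Nutrition: $389,250 | Meridian Outreach: $485,125 | Upper Recovery: $375,150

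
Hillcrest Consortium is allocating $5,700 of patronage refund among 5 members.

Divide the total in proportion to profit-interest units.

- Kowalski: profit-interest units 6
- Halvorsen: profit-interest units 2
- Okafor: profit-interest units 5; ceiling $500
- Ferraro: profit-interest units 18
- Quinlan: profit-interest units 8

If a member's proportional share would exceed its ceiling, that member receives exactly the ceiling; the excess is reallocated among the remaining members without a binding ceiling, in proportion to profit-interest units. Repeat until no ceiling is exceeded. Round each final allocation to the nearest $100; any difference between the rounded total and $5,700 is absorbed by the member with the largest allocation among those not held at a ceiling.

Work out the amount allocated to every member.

Sum of profit-interest units: 39.
Unconstrained shares: Kowalski 876.92; Halvorsen 292.31; Okafor 730.77; Ferraro 2,630.77; Quinlan 1,169.23.
Held at cap: Okafor ($500); residual $5,200 reallocated over remaining profit-interest units 34.
Redistributed shares: Kowalski 917.65 → $900; Halvorsen 305.88 → $300; Ferraro 2,752.94 → $2,800; Quinlan 1,223.53 → $1,200.

Kowalski: $900 | Halvorsen: $300 | Okafor: $500 | Ferraro: $2,800 | Quinlan: $1,200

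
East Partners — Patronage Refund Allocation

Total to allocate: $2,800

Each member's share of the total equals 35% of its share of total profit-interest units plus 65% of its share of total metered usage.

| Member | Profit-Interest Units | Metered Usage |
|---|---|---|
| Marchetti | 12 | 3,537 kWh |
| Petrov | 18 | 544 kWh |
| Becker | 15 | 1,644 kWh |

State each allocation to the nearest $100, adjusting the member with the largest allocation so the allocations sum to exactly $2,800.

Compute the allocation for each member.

Profit-interest units total 45; metered usage total 5,725.
Combined weights (35% profit-interest units + 65% metered usage): Marchetti 0.4949; Petrov 0.2018; Becker 0.3033.
Pro-rata amounts: Marchetti 1,385.76; Petrov 564.94; Becker 849.30.
At nearest $100: Marchetti $1,400; Petrov $600; Becker $800. Sum = $2,800.
Sum already equals the total — no adjustment.

Marchetti: $1,400 | Petrov: $600 | Becker: $800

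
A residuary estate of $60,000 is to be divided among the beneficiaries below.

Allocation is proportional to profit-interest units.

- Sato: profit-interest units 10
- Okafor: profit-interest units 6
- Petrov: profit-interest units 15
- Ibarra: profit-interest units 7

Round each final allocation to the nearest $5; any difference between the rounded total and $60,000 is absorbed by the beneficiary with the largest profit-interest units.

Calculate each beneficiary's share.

Sato: $15,790; Okafor: $9,475; Petrov: $23,680; Ibarra: $11,055

Total profit-interest units = 38.
Unrounded shares: Sato 10/38 × $60,000 = 15,789.47; Okafor 6/38 × $60,000 = 9,473.68; Petrov 15/38 × $60,000 = 23,684.21; Ibarra 7/38 × $60,000 = 11,052.63.
Rounded to nearest $5: Sato $15,790; Okafor $9,475; Petrov $23,685; Ibarra $11,055. Sum = $60,005.
Difference $60,000 − $60,005 = −$5 applied to largest profit-interest units (Petrov): Petrov becomes $23,680.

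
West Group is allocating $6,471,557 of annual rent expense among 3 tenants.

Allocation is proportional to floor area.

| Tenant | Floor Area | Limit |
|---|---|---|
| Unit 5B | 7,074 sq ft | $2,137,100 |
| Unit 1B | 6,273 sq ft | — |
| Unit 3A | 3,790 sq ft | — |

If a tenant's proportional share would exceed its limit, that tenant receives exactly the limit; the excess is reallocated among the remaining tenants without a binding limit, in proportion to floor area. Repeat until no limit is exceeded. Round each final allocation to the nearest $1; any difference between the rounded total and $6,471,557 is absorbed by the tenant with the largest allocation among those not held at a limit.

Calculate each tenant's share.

Unit 5B: $2,137,100 | Unit 1B: $2,701,982 | Unit 3A: $1,632,475

Sum of floor area: 17,137.
Unconstrained shares: Unit 5B 2,671,400.72; Unit 1B 2,368,913.87; Unit 3A 1,431,242.40.
Held at cap: Unit 5B ($2,137,100); residual $4,334,457 reallocated over remaining floor area 10,063.
Redistributed shares: Unit 1B 2,701,982.39 → $2,701,982; Unit 3A 1,632,474.61 → $1,632,475.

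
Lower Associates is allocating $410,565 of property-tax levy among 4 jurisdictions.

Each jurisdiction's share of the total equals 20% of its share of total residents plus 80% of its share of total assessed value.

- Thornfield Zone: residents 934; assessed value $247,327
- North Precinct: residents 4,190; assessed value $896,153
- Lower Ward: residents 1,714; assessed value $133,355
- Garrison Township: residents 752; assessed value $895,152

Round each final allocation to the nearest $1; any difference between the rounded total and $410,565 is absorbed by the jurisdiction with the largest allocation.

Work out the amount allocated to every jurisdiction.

Totals — residents 7,590, assessed value 2,171,987.
Combined weights (20% residents + 80% assessed value): Thornfield Zone 0.1157; North Precinct 0.4405; Lower Ward 0.0943; Garrison Township 0.3495.
Raw shares: Thornfield Zone 47,505.81; North Precinct 180,847.80; Lower Ward 38,709.24; Garrison Township 143,502.16.
At nearest $1: Thornfield Zone $47,506; North Precinct $180,848; Lower Ward $38,709; Garrison Township $143,502. Sum = $410,565.
Sum already equals the total — no adjustment.

Thornfield Zone: $47,506 · North Precinct: $180,848 · Lower Ward: $38,709 · Garrison Township: $143,502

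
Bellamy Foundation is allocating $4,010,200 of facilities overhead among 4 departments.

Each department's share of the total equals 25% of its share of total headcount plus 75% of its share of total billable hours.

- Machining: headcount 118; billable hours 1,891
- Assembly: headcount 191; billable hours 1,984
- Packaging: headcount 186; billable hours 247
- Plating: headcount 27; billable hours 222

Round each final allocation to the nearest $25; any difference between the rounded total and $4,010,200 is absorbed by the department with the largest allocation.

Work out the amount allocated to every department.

Totals — headcount 522, billable hours 4,344.
Blended shares (25% headcount + 75% billable hours): Machining 0.3830; Assembly 0.4340; Packaging 0.1317; Plating 0.0513.
Pro-rata amounts: Machining 1,535,899.45; Assembly 1,740,493.10; Packaging 528,245.55; Plating 205,561.90.
After rounding ($25): Machining $1,535,900; Assembly $1,740,500; Packaging $528,250; Plating $205,550. Sum = $4,010,200.
Sum already equals the total — no adjustment.

Machining: $1,535,900 · Assembly: $1,740,500 · Packaging: $528,250 · Plating: $205,550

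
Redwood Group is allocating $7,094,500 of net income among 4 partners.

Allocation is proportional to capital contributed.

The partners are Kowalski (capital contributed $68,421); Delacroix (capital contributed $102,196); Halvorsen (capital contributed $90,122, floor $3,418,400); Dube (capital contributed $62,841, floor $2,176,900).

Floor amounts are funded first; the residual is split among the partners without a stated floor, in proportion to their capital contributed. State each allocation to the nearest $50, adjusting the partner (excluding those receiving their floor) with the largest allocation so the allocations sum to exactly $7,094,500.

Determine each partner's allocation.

Kowalski: $601,200 · Delacroix: $898,000 · Halvorsen: $3,418,400 · Dube: $2,176,900

Fund the minimums — Halvorsen $3,418,400; Dube $2,176,900. Remaining pool $1,499,200.
Remaining pool split over remaining capital contributed 170,617: Kowalski 601,210.68 → $601,200; Delacroix 897,989.32 → $898,000.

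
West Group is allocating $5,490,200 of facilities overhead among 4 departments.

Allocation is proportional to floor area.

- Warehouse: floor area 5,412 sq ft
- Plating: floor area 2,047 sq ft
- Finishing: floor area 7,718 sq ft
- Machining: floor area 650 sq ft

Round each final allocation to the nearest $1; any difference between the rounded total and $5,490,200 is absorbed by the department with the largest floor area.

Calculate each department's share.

Warehouse: $1,877,359; Plating: $710,080; Finishing: $2,677,284; Machining: $225,477

Sum of floor area: 15,827.
Pro-rata amounts: Warehouse 5,412/15,827 × $5,490,200 = 1,877,359.10; Plating 2,047/15,827 × $5,490,200 = 710,080.20; Finishing 7,718/15,827 × $5,490,200 = 2,677,283.35; Machining 650/15,827 × $5,490,200 = 225,477.35.
After rounding ($1): Warehouse $1,877,359; Plating $710,080; Finishing $2,677,283; Machining $225,477. Sum = $5,490,199.
Difference $5,490,200 − $5,490,199 = +$1 applied to largest floor area (Finishing): Finishing becomes $2,677,284.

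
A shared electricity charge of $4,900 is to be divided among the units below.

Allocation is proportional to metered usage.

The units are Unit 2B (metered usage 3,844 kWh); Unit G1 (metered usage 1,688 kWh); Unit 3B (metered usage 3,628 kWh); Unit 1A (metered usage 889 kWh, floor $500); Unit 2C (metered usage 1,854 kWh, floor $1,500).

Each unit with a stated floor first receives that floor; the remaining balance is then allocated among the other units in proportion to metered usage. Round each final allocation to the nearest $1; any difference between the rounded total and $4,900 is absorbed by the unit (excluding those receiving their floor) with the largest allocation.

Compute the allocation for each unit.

Unit 2B: $1,217; Unit G1: $534; Unit 3B: $1,149; Unit 1A: $500; Unit 2C: $1,500

Guaranteed amounts: Unit 1A $500; Unit 2C $1,500. Remaining pool $2,900.
Remaining pool split over remaining metered usage 9,160: Unit 2B 1,216.99 → $1,217; Unit G1 534.41 → $534; Unit 3B 1,148.60 → $1,149.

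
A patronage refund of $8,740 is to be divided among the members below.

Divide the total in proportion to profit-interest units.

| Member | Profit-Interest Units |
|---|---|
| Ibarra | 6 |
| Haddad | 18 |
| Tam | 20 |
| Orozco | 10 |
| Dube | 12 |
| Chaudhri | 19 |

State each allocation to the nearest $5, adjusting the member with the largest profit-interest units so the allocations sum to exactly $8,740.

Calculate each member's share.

Ibarra: $615 · Haddad: $1,850 · Tam: $2,055 · Orozco: $1,030 · Dube: $1,235 · Chaudhri: $1,955

Total profit-interest units = 6 + 18 + 20 + 10 + 12 + 19 = 85.
Proportional shares: Ibarra 616.94; Haddad 1,850.82; Tam 2,056.47; Orozco 1,028.24; Dube 1,233.88; Chaudhri 1,953.65.
After rounding ($5): Ibarra $615; Haddad $1,850; Tam $2,055; Orozco $1,030; Dube $1,235; Chaudhri $1,955. Sum = $8,740.
Rounded total matches; no reconciliation needed.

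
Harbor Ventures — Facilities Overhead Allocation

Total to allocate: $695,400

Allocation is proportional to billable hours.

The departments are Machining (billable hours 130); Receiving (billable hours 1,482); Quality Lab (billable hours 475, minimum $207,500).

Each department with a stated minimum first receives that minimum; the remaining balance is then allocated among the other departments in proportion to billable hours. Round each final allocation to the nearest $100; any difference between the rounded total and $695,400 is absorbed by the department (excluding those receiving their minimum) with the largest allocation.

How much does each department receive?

Machining: $39,300; Receiving: $448,600; Quality Lab: $207,500

Minimums first: Quality Lab $207,500. Balance $487,900.
Balance split over remaining billable hours 1,612: Machining 39,346.77 → $39,300; Receiving 448,553.23 → $448,600.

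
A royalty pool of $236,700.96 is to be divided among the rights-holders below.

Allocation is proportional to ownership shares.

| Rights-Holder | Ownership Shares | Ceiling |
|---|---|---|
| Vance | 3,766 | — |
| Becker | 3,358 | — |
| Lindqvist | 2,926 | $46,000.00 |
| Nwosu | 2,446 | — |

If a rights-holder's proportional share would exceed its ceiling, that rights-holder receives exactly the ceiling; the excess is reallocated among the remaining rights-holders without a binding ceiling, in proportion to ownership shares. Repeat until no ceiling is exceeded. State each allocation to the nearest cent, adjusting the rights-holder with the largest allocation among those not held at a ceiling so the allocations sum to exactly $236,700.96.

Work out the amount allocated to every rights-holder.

Vance: $75,044.91 · Becker: $66,914.72 · Lindqvist: $46,000.00 · Nwosu: $48,741.33

Combined ownership shares = 12,496.
Unconstrained shares: Vance 71,336.0928; Becker 63,607.7004; Lindqvist 55,424.6966; Nwosu 46,332.4702.
Capped: Lindqvist ($46,000.00); residual $190,700.96 reallocated over remaining ownership shares 9,570.
Shares after redistribution: Vance 75,044.9128 → $75,044.91; Becker 66,914.7151 → $66,914.72; Nwosu 48,741.3321 → $48,741.33.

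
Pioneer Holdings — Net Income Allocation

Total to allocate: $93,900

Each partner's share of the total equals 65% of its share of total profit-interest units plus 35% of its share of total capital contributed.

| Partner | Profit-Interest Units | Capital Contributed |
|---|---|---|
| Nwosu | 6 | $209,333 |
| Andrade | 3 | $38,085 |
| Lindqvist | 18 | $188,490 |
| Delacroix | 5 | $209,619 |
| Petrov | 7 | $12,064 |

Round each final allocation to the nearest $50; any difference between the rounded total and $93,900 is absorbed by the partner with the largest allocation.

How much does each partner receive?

Nwosu: $19,850 · Andrade: $6,600 · Lindqvist: $37,600 · Delacroix: $18,300 · Petrov: $11,550

Profit-interest units total 39; capital contributed total 657,591.
Combined weights (65% profit-interest units + 35% capital contributed): Nwosu 0.2114; Andrade 0.0703; Lindqvist 0.4003; Delacroix 0.1949; Petrov 0.1231.
Raw shares: Nwosu 19,852.02; Andrade 6,598.41; Lindqvist 37,590.33; Delacroix 18,301.31; Petrov 11,557.93.
After rounding ($50): Nwosu $19,850; Andrade $6,600; Lindqvist $37,600; Delacroix $18,300; Petrov $11,550. Sum = $93,900.
No rounding difference to absorb.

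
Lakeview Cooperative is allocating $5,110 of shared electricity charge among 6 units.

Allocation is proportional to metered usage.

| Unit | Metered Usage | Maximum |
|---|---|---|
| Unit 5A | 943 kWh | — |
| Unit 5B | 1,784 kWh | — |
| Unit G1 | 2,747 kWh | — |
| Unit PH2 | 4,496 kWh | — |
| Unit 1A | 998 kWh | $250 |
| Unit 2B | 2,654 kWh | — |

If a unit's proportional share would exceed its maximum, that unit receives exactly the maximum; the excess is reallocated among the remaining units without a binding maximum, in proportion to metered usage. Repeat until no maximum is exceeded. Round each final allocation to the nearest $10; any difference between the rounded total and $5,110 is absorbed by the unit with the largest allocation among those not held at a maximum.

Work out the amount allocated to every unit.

Unit 5A: $360; Unit 5B: $690; Unit G1: $1,060; Unit PH2: $1,730; Unit 1A: $250; Unit 2B: $1,020

Combined metered usage = 13,622.
Unconstrained shares: Unit 5A 353.75; Unit 5B 669.23; Unit G1 1,030.48; Unit PH2 1,686.58; Unit 1A 374.38; Unit 2B 995.59.
Cap binds for Unit 1A ($250); residual $4,860 reallocated over remaining metered usage 12,624.
Shares after redistribution: Unit 5A 363.04 → $360; Unit 5B 686.81 → $690; Unit G1 1,057.54 → $1,060; Unit PH2 1,730.87 → $1,730; Unit 2B 1,021.74 → $1,020.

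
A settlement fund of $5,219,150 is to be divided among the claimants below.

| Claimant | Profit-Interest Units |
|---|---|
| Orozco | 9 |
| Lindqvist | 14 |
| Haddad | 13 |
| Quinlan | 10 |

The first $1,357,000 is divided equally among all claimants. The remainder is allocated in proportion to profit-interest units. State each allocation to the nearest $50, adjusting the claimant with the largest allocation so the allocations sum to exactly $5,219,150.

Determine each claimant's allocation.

$1,357,000 shared equally gives $339,250 per claimant.
Remainder $3,862,150 by profit-interest units (total 46): Orozco 755,638.04 → $755,650; Lindqvist 1,175,436.96 → $1,175,450; Haddad 1,091,477.17 → $1,091,500; Quinlan 839,597.83 → $839,600.
Rounding difference −$50 on remainder applied to Lindqvist.
Totals: Orozco $339,250 + $755,650 = $1,094,900; Lindqvist $339,250 + $1,175,400 = $1,514,650; Haddad $339,250 + $1,091,500 = $1,430,750; Quinlan $339,250 + $839,600 = $1,178,850.

Orozco: $1,094,900; Lindqvist: $1,514,650; Haddad: $1,430,750; Quinlan: $1,178,850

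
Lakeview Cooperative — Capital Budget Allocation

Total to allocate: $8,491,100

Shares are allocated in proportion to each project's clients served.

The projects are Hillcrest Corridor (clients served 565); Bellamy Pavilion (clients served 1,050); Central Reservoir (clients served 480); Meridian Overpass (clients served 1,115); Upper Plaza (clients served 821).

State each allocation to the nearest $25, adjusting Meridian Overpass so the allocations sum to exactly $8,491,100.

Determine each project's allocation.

Sum of clients served: 4,031.
Raw shares: Hillcrest Corridor 565/4,031 × $8,491,100 = 1,190,144.26; Bellamy Pavilion 1,050/4,031 × $8,491,100 = 2,211,772.51; Central Reservoir 480/4,031 × $8,491,100 = 1,011,096.01; Meridian Overpass 1,115/4,031 × $8,491,100 = 2,348,691.76; Upper Plaza 821/4,031 × $8,491,100 = 1,729,395.46.
After rounding ($25): Hillcrest Corridor $1,190,150; Bellamy Pavilion $2,211,775; Central Reservoir $1,011,100; Meridian Overpass $2,348,700; Upper Plaza $1,729,400. Sum = $8,491,125.
Difference $8,491,100 − $8,491,125 = −$25 applied to Meridian Overpass: Meridian Overpass becomes $2,348,675.

Hillcrest Corridor: $1,190,150 · Bellamy Pavilion: $2,211,775 · Central Reservoir: $1,011,100 · Meridian Overpass: $2,348,675 · Upper Plaza: $1,729,400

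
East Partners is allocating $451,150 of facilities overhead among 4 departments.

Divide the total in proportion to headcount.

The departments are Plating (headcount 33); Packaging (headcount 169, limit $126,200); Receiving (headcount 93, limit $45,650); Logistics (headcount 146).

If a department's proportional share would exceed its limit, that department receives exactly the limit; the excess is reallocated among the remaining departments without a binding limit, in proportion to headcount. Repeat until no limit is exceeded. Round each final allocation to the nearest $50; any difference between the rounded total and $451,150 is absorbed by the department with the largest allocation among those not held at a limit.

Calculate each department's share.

Plating: $51,500; Packaging: $126,200; Receiving: $45,650; Logistics: $227,800

Total headcount = 441.
Unconstrained shares: Plating 33,759.52; Packaging 172,889.68; Receiving 95,140.48; Logistics 149,360.32.
Capped: Packaging ($126,200), Receiving ($45,650); residual $279,300 reallocated over remaining headcount 179.
Shares after redistribution: Plating 51,491.06 → $51,500; Logistics 227,808.94 → $227,800.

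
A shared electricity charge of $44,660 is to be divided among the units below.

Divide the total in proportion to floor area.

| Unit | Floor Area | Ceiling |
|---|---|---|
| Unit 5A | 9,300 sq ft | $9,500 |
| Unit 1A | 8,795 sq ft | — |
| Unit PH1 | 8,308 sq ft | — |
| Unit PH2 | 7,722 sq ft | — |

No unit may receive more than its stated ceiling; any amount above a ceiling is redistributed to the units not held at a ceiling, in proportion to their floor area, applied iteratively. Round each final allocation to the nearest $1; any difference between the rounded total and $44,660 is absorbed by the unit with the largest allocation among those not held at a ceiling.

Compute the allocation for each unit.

Unit 5A: $9,500 · Unit 1A: $12,456 · Unit PH1: $11,767 · Unit PH2: $10,937

Combined floor area = 34,125.
Pro-rata shares before constraints: Unit 5A 12,171.08; Unit 1A 11,510.17; Unit PH1 10,872.83; Unit PH2 10,105.92.
Held at cap: Unit 5A ($9,500); remaining pool $35,160 reallocated over remaining floor area 24,825.
Redistributed shares: Unit 1A 12,456.48 → $12,456; Unit PH1 11,766.74 → $11,767; Unit PH2 10,936.78 → $10,937.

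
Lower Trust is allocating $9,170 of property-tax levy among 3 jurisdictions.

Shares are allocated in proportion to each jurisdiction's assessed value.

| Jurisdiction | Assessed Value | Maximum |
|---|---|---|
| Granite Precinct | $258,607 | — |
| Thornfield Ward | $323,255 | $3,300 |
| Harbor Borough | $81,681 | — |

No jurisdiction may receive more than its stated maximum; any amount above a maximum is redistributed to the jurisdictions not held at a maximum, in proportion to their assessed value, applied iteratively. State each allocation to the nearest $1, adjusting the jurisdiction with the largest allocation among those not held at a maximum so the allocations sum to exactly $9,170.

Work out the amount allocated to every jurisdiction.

Assessed value total: 663,543.
Pro-rata shares before constraints: Granite Precinct 3,573.88; Thornfield Ward 4,467.30; Harbor Borough 1,128.81.
Cap binds for Thornfield Ward ($3,300); balance $5,870 reallocated over remaining assessed value 340,288.
Redistributed shares: Granite Precinct 4,461.00 → $4,461; Harbor Borough 1,409.00 → $1,409.

Granite Precinct: $4,461 | Thornfield Ward: $3,300 | Harbor Borough: $1,409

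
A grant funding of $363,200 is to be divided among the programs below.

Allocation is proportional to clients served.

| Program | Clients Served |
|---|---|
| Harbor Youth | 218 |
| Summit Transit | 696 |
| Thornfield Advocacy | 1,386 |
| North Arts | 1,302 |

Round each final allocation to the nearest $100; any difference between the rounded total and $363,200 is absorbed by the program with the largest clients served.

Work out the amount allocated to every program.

Harbor Youth: $22,000 · Summit Transit: $70,200 · Thornfield Advocacy: $139,700 · North Arts: $131,300

Sum of clients served: 3,602.
Raw shares: Harbor Youth 218/3,602 × $363,200 = 21,981.57; Summit Transit 696/3,602 × $363,200 = 70,179.68; Thornfield Advocacy 1,386/3,602 × $363,200 = 139,754.36; North Arts 1,302/3,602 × $363,200 = 131,284.40.
After rounding ($100): Harbor Youth $22,000; Summit Transit $70,200; Thornfield Advocacy $139,800; North Arts $131,300. Sum = $363,300.
Difference $363,200 − $363,300 = −$100 applied to largest clients served (Thornfield Advocacy): Thornfield Advocacy becomes $139,700.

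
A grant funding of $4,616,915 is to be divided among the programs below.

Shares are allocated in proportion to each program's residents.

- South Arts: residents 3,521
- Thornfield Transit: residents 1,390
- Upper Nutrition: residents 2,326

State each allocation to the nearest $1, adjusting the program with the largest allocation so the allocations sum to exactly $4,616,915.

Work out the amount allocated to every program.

Sum of residents: 7,237.
Raw shares: South Arts 3,521/7,237 × $4,616,915 = 2,246,256.42; Thornfield Transit 1,390/7,237 × $4,616,915 = 886,764.11; Upper Nutrition 2,326/7,237 × $4,616,915 = 1,483,894.47.
Rounded to nearest $1: South Arts $2,246,256; Thornfield Transit $886,764; Upper Nutrition $1,483,894. Sum = $4,616,914.
Difference $4,616,915 − $4,616,914 = +$1 applied to largest allocation (South Arts): South Arts becomes $2,246,257.

South Arts: $2,246,257 · Thornfield Transit: $886,764 · Upper Nutrition: $1,483,894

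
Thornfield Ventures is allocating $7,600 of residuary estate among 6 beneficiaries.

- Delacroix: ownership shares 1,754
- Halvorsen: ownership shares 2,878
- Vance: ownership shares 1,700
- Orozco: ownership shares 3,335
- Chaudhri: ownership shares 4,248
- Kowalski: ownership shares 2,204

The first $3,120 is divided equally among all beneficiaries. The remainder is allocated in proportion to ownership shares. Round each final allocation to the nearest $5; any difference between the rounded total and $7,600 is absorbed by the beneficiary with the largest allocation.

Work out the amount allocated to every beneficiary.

First tranche $3,120 split equally: $520 each.
Remainder $4,480 by ownership shares (total 16,119): Delacroix 487.49 → $485; Halvorsen 799.89 → $800; Vance 472.49 → $470; Orozco 926.91 → $925; Chaudhri 1,180.66 → $1,180; Kowalski 612.56 → $615.
Rounding difference +$5 on remainder applied to Chaudhri.
Totals: Delacroix $520 + $485 = $1,005; Halvorsen $520 + $800 = $1,320; Vance $520 + $470 = $990; Orozco $520 + $925 = $1,445; Chaudhri $520 + $1,185 = $1,705; Kowalski $520 + $615 = $1,135.

Delacroix: $1,005 | Halvorsen: $1,320 | Vance: $990 | Orozco: $1,445 | Chaudhri: $1,705 | Kowalski: $1,135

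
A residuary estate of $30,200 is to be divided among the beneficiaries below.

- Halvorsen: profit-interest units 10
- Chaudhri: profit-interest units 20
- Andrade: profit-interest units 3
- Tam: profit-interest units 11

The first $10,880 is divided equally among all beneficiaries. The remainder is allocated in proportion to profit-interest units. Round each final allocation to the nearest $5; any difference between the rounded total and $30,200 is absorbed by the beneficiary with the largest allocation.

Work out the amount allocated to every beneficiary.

Halvorsen: $7,110; Chaudhri: $11,505; Andrade: $4,035; Tam: $7,550

First tranche $10,880 split equally: $2,720 each.
Remainder $19,320 by profit-interest units (total 44): Halvorsen 4,390.91 → $4,390; Chaudhri 8,781.82 → $8,780; Andrade 1,317.27 → $1,315; Tam 4,830.00 → $4,830.
Rounding difference +$5 on remainder applied to Chaudhri.
Totals: Halvorsen $2,720 + $4,390 = $7,110; Chaudhri $2,720 + $8,785 = $11,505; Andrade $2,720 + $1,315 = $4,035; Tam $2,720 + $4,830 = $7,550.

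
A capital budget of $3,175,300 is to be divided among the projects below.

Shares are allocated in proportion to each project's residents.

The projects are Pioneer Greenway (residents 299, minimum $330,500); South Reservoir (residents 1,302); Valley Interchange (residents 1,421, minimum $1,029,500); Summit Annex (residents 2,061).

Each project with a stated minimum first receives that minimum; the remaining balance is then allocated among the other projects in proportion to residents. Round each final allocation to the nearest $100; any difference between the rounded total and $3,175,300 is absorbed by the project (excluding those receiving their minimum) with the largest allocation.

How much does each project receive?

Minimums first: Pioneer Greenway $330,500; Valley Interchange $1,029,500. Balance $1,815,300.
Balance split over remaining residents 3,363: South Reservoir 702,801.25 → $702,800; Summit Annex 1,112,498.75 → $1,112,500.

Pioneer Greenway: $330,500 · South Reservoir: $702,800 · Valley Interchange: $1,029,500 · Summit Annex: $1,112,500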